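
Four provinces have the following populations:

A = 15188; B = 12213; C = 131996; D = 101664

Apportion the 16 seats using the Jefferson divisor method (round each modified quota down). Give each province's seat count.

Standard divisor 261061/16 ≈ 16316.312; standard quotas: A 0.931, B 0.749, C 8.090, D 6.231.
Rounding down gives 0, 0, 8, 6 = 14 seats, so the divisor must be adjusted.
With modified divisor 14600: modified quotas A 1.040, B 0.837, C 9.041, D 6.963.
Rounding down: A 1, B 0, C 9, D 6 (total 16).

A 1, B 0, C 9, D 6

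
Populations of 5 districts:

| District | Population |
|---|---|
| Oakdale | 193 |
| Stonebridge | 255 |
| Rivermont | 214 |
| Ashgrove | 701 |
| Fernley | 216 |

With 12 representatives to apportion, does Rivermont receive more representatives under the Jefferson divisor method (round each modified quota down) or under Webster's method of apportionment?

Jefferson: Oakdale 1, Stonebridge 2, Rivermont 1, Ashgrove 6, Fernley 2.
Webster: Oakdale 1, Stonebridge 2, Rivermont 2, Ashgrove 5, Fernley 2.
Rivermont gets 1 under Jefferson and 2 under Webster.

Webster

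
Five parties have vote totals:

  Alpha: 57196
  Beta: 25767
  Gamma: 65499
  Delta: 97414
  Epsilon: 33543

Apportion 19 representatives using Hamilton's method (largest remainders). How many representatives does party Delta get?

Total 279419; standard divisor 279419/19 ≈ 14706.263.
Standard quotas: Alpha 3.8892, Beta 1.7521, Gamma 4.4538, Delta 6.6240, Epsilon 2.2809.
Lower quotas: Alpha 3, Beta 1, Gamma 4, Delta 6, Epsilon 2 (sum 16, leaving 3 seats).
Remainders in descending order: Alpha 0.8892, Beta 0.7521, Delta 0.6240, Gamma 0.4538, Epsilon 0.2809.
The surplus seats go to Alpha, Beta, Delta.
Delta receives 7.

7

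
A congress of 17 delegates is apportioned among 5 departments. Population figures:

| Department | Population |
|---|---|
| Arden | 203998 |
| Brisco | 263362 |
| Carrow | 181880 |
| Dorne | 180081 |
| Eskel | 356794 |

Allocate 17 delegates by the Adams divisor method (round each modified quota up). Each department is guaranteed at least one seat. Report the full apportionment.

Arden 3; Brisco 3; Carrow 3; Dorne 3; Eskel 5

Standard divisor 1186115/17 ≈ 69771.471; standard quotas: Arden 2.924, Brisco 3.775, Carrow 2.607, Dorne 2.581, Eskel 5.114.
Rounding up gives 3, 4, 3, 3, 6 = 19 seats, so the divisor must be adjusted.
With modified divisor 88500: modified quotas Arden 2.305, Brisco 2.976, Carrow 2.055, Dorne 2.035, Eskel 4.032.
Rounding up: Arden 3, Brisco 3, Carrow 3, Dorne 3, Eskel 5 (total 17).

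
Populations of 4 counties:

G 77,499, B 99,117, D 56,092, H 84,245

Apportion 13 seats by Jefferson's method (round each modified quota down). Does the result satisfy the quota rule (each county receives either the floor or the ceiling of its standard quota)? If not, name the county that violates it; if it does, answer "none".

Standard quotas: G 3.179, B 4.065, D 2.301, H 3.455.
Jefferson allocation: G 3, B 4, D 2, H 4.
Every allocation lies between the lower and upper quota.

none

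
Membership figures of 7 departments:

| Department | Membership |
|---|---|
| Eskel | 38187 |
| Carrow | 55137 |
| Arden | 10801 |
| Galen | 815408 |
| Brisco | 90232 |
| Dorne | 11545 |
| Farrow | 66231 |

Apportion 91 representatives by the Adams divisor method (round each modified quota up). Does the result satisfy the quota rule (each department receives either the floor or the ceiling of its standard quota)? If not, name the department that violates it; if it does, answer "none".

Galen

Standard quotas: Eskel 3.195, Carrow 4.614, Arden 0.904, Galen 68.229, Brisco 7.550, Dorne 0.966, Farrow 5.542.
Adams allocation: Eskel 4, Carrow 5, Arden 1, Galen 66, Brisco 8, Dorne 1, Farrow 6.
Galen has quota 68.229 (lower 68, upper 69) but receives 66 — outside the quota interval.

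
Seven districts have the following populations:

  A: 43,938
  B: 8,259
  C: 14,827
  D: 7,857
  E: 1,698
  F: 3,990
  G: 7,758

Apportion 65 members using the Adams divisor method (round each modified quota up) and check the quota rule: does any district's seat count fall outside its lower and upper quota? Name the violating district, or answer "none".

Standard quotas: A 32.334, B 6.078, C 10.911, D 5.782, E 1.250, F 2.936, G 5.709.
Adams allocation: A 31, B 6, C 11, D 6, E 2, F 3, G 6.
A has quota 32.334 (lower 32, upper 33) but receives 31 — outside the quota interval.

A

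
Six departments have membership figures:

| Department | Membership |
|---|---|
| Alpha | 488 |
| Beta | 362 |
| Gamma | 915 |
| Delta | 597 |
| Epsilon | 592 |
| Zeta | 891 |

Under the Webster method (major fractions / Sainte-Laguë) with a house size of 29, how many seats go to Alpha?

4

Standard divisor 3845/29 ≈ 132.586; standard quotas: Alpha 3.681, Beta 2.730, Gamma 6.901, Delta 4.503, Epsilon 4.465, Zeta 6.720.
Rounding to the nearest integer gives 4, 3, 7, 5, 4, 7 = 30 seats, so the divisor must be adjusted.
With modified divisor 135: modified quotas Alpha 3.615, Beta 2.681, Gamma 6.778, Delta 4.422, Epsilon 4.385, Zeta 6.600.
Rounding to the nearest integer: Alpha 4, Beta 3, Gamma 7, Delta 4, Epsilon 4, Zeta 7 (total 29).
Alpha receives 4.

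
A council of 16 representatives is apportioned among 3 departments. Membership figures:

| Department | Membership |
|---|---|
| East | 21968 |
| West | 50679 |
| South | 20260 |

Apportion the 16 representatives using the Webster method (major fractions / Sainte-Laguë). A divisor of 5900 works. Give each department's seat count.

With modified divisor 5900: modified quotas East 3.723, West 8.590, South 3.434.
Rounding to the nearest integer: East 4, West 9, South 3 (total 16).

East 4, West 9, South 3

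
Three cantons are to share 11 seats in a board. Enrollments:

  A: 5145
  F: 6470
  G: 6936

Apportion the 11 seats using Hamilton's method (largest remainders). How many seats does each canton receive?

A=3, F=4, G=4

Total 18551; standard divisor 18551/11 ≈ 1686.455.
Standard quotas: A 3.0508, F 3.8365, G 4.1128.
Lower quotas: A 3, F 3, G 4 (sum 10, leaving 1 seat).
Remainders in descending order: F 0.8365, G 0.1128, A 0.0508.
Largest remainder: F receives the extra seat.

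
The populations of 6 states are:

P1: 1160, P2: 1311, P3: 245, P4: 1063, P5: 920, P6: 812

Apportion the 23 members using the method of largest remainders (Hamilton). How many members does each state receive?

The standard divisor is 5511/23 ≈ 239.609.
Standard quotas: P1 4.841, P2 5.471, P3 1.023, P4 4.436, P5 3.840, P6 3.389.
Lower quotas: P1 4, P2 5, P3 1, P4 4, P5 3, P6 3 (sum 20, leaving 3 seats).
Remainders in descending order: P1 0.841, P5 0.840, P2 0.471, P4 0.436, P6 0.389, P3 0.023.
The surplus seats go to P1, P5, P2.

P1 5, P2 6, P3 1, P4 4, P5 4, P6 3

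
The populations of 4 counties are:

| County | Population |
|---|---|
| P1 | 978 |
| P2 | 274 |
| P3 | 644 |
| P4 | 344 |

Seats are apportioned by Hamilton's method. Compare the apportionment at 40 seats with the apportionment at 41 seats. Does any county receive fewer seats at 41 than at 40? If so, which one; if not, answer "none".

At 40 seats: P1 17, P2 5, P3 12, P4 6.
At 41 seats: P1 18, P2 5, P3 12, P4 6.
No county's allocation decreased.

none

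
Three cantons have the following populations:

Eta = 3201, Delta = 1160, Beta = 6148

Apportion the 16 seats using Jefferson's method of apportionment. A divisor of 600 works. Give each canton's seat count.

Eta=5, Delta=1, Beta=10

With modified divisor 600: modified quotas Eta 5.335, Delta 1.933, Beta 10.247.
Rounding down: Eta 5, Delta 1, Beta 10 (total 16).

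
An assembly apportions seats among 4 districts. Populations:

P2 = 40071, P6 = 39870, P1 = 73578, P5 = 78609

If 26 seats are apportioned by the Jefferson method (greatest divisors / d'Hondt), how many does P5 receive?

Standard divisor 232128/26 ≈ 8928; standard quotas: P2 4.488, P6 4.466, P1 8.241, P5 8.805.
Rounding down gives 4, 4, 8, 8 = 24 seats, so the divisor must be adjusted.
With modified divisor 8100: modified quotas P2 4.947, P6 4.922, P1 9.084, P5 9.705.
Rounding down: P2 4, P6 4, P1 9, P5 9 (total 26).
P5 receives 9.

9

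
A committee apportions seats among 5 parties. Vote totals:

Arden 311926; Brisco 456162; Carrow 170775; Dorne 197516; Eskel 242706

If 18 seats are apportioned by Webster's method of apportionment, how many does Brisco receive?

6

Standard divisor 1379085/18 ≈ 76615.833; standard quotas: Arden 4.071, Brisco 5.954, Carrow 2.229, Dorne 2.578, Eskel 3.168.
Rounding to the nearest integer gives Arden 4, Brisco 6, Carrow 2, Dorne 3, Eskel 3 — total 18, matching the house size, so no adjustment is needed.
Brisco receives 6.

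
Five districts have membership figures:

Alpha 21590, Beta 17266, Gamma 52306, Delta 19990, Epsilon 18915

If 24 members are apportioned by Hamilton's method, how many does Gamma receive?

Standard divisor: 130067 ÷ 24 ≈ 5419.458.
Standard quotas: Alpha 3.9838, Beta 3.1859, Gamma 9.6515, Delta 3.6886, Epsilon 3.4902.
Lower quotas: Alpha 3, Beta 3, Gamma 9, Delta 3, Epsilon 3 (sum 21, leaving 3 seats).
Remainders in descending order: Alpha 0.9838, Delta 0.6886, Gamma 0.6515, Epsilon 0.4902, Beta 0.1859.
The surplus seats go to Alpha, Delta, Gamma.
Gamma receives 10.

10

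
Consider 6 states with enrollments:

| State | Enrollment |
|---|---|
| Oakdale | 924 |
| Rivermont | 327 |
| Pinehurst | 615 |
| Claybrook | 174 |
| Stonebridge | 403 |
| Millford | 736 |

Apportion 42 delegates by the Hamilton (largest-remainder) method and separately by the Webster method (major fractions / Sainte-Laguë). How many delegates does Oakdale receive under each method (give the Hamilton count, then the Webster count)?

12 and 13

Hamilton: Oakdale 12, Rivermont 4, Pinehurst 8, Claybrook 2, Stonebridge 6, Millford 10.
Webster: Oakdale 13, Rivermont 4, Pinehurst 8, Claybrook 2, Stonebridge 5, Millford 10.
Oakdale gets 12 under Hamilton and 13 under Webster.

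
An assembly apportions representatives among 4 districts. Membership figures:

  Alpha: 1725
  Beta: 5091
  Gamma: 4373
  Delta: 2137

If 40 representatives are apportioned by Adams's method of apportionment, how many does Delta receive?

7

Standard divisor 13326/40 ≈ 333.15; standard quotas: Alpha 5.178, Beta 15.281, Gamma 13.126, Delta 6.415.
Rounding up gives 6, 16, 14, 7 = 43 seats, so the divisor must be adjusted.
With modified divisor 350: modified quotas Alpha 4.929, Beta 14.546, Gamma 12.494, Delta 6.106.
Rounding up: Alpha 5, Beta 15, Gamma 13, Delta 7 (total 40).
Delta receives 7.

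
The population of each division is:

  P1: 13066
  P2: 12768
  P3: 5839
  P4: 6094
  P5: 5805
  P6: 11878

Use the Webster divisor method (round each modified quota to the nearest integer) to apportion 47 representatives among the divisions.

Standard divisor 55450/47 ≈ 1179.787; standard quotas: P1 11.075, P2 10.822, P3 4.949, P4 5.165, P5 4.920, P6 10.068.
Rounding to the nearest integer gives P1 11, P2 11, P3 5, P4 5, P5 5, P6 10 — total 47, matching the house size, so no adjustment is needed.

P1 11, P2 11, P3 5, P4 5, P5 5, P6 10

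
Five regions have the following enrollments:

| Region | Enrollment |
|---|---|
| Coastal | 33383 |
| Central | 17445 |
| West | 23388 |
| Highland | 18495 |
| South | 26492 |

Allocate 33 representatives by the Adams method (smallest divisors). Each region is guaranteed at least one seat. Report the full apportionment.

Coastal 9, Central 5, West 7, Highland 5, South 7

Standard divisor 119203/33 ≈ 3612.212; standard quotas: Coastal 9.242, Central 4.829, West 6.475, Highland 5.120, South 7.334.
Rounding up gives 10, 5, 7, 6, 8 = 36 seats, so the divisor must be adjusted.
With modified divisor 3800: modified quotas Coastal 8.785, Central 4.591, West 6.155, Highland 4.867, South 6.972.
Rounding up: Coastal 9, Central 5, West 7, Highland 5, South 7 (total 33).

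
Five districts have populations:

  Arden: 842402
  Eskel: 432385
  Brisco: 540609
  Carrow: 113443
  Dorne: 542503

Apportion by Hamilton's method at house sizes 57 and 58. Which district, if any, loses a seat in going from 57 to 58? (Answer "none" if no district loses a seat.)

At 57 seats: Arden 19, Eskel 10, Brisco 12, Carrow 3, Dorne 13.
At 58 seats: Arden 20, Eskel 10, Brisco 13, Carrow 2, Dorne 13.
Carrow drops from 3 to 2.

Carrow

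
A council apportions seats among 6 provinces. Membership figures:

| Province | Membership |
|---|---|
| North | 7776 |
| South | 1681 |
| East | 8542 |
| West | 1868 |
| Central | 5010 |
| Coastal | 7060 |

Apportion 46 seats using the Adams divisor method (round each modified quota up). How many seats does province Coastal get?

10

Standard divisor 31937/46 ≈ 694.283; standard quotas: North 11.200, South 2.421, East 12.303, West 2.691, Central 7.216, Coastal 10.169.
Rounding up gives 12, 3, 13, 3, 8, 11 = 50 seats, so the divisor must be adjusted.
With modified divisor 750: modified quotas North 10.368, South 2.241, East 11.389, West 2.491, Central 6.680, Coastal 9.413.
Rounding up: North 11, South 3, East 12, West 3, Central 7, Coastal 10 (total 46).
Coastal receives 10.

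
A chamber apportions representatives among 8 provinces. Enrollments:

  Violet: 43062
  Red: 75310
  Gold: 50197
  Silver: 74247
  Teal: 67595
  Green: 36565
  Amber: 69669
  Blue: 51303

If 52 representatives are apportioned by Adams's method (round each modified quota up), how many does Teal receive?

7

Standard divisor 467948/52 ≈ 8999; standard quotas: Violet 4.785, Red 8.369, Gold 5.578, Silver 8.251, Teal 7.511, Green 4.063, Amber 7.742, Blue 5.701.
Rounding up gives 5, 9, 6, 9, 8, 5, 8, 6 = 56 seats, so the divisor must be adjusted.
With modified divisor 9800: modified quotas Violet 4.394, Red 7.685, Gold 5.122, Silver 7.576, Teal 6.897, Green 3.731, Amber 7.109, Blue 5.235.
Rounding up: Violet 5, Red 8, Gold 6, Silver 8, Teal 7, Green 4, Amber 8, Blue 6 (total 52).
Teal receives 7.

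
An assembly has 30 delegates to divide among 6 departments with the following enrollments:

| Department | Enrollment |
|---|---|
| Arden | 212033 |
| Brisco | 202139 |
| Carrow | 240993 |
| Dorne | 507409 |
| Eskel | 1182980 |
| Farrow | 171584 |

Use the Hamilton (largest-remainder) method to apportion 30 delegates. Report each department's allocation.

Arden=3, Brisco=2, Carrow=3, Dorne=6, Eskel=14, Farrow=2

The standard divisor is 2517138/30 ≈ 83904.6.
Standard quotas: Arden 2.5271, Brisco 2.4092, Carrow 2.8722, Dorne 6.0475, Eskel 14.0991, Farrow 2.0450.
Lower quotas: Arden 2, Brisco 2, Carrow 2, Dorne 6, Eskel 14, Farrow 2 (sum 28, leaving 2 seats).
Remainders in descending order: Carrow 0.8722, Arden 0.5271, Brisco 0.4092, Eskel 0.0991, Dorne 0.0475, Farrow 0.0450.
The surplus seats go to Carrow, Arden.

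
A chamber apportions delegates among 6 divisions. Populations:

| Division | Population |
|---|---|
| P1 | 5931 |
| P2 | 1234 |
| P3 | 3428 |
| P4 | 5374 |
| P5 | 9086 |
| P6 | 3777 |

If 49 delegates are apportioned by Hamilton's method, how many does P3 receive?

6

The standard divisor is 28830/49 ≈ 588.367.
Standard quotas: P1 10.0804, P2 2.0973, P3 5.8263, P4 9.1337, P5 15.4427, P6 6.4195.
Lower quotas: P1 10, P2 2, P3 5, P4 9, P5 15, P6 6 (sum 47, leaving 2 seats).
Remainders in descending order: P3 0.8263, P5 0.4427, P6 0.4195, P4 0.1337, P2 0.0973, P1 0.0804.
The surplus seats go to P3, P5.
P3 receives 6.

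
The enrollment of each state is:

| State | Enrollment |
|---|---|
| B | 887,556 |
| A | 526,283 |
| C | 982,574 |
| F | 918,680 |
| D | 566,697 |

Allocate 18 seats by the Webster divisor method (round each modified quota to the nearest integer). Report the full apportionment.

Standard divisor 3881790/18 ≈ 215655; standard quotas: B 4.116, A 2.440, C 4.556, F 4.260, D 2.628.
Rounding to the nearest integer gives B 4, A 2, C 5, F 4, D 3 — total 18, matching the house size, so no adjustment is needed.

B 4, A 2, C 5, F 4, D 3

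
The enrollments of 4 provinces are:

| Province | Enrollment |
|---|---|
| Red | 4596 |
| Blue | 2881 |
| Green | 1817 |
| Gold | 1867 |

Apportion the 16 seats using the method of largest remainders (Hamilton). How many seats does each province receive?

Total 11161; standard divisor 11161/16 ≈ 697.562.
Standard quotas: Red 6.589, Blue 4.130, Green 2.605, Gold 2.676.
Lower quotas: Red 6, Blue 4, Green 2, Gold 2 (sum 14, leaving 2 seats).
Remainders in descending order: Gold 0.676, Green 0.605, Red 0.589, Blue 0.130.
Largest remainders: Gold, Green receive the extra seats.

Red 6; Blue 4; Green 3; Gold 3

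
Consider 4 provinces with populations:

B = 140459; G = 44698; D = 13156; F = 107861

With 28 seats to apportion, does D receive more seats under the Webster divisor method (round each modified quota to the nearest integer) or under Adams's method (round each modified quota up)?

Adams

Webster: B 13, G 4, D 1, F 10.
Adams: B 12, G 4, D 2, F 10.
D gets 1 under Webster and 2 under Adams.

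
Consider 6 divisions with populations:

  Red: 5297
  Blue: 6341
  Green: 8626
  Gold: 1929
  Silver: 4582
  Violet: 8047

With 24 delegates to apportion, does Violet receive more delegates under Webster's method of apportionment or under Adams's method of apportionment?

Webster: Red 4, Blue 4, Green 6, Gold 1, Silver 3, Violet 6.
Adams: Red 4, Blue 4, Green 6, Gold 2, Silver 3, Violet 5.
Violet gets 6 under Webster and 5 under Adams.

Webster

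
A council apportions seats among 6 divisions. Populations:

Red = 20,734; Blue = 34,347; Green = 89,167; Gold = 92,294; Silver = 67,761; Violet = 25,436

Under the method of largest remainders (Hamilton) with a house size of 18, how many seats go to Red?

1

Total 329739; standard divisor 329739/18 ≈ 18318.833.
Standard quotas: Red 1.1318, Blue 1.8750, Green 4.8675, Gold 5.0382, Silver 3.6990, Violet 1.3885.
Lower quotas: Red 1, Blue 1, Green 4, Gold 5, Silver 3, Violet 1 (sum 15, leaving 3 seats).
Remainders in descending order: Blue 0.8750, Green 0.8675, Silver 0.6990, Violet 0.3885, Red 0.1318, Gold 0.0382.
The surplus seats go to Blue, Green, Silver.
Red receives 1.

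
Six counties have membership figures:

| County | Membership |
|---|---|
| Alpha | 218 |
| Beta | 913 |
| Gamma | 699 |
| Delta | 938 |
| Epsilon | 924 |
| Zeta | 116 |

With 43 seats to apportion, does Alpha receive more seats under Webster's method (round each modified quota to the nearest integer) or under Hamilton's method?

Webster: Alpha 2, Beta 10, Gamma 8, Delta 11, Epsilon 11, Zeta 1.
Hamilton: Alpha 3, Beta 10, Gamma 8, Delta 11, Epsilon 10, Zeta 1.
Alpha gets 2 under Webster and 3 under Hamilton.

Hamilton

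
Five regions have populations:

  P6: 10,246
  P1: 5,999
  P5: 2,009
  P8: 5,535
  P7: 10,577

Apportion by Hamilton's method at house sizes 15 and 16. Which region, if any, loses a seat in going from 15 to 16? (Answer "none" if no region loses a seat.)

At 15 seats: P6 4, P1 3, P5 1, P8 2, P7 5.
At 16 seats: P6 5, P1 3, P5 1, P8 2, P7 5.
No region's allocation decreased.

none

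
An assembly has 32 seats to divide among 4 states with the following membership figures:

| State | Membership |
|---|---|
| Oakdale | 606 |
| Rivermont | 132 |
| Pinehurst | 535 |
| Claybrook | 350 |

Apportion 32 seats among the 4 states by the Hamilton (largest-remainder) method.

Total 1623; standard divisor 1623/32 ≈ 50.719.
Standard quotas: Oakdale 11.948, Rivermont 2.603, Pinehurst 10.548, Claybrook 6.901.
Lower quotas: Oakdale 11, Rivermont 2, Pinehurst 10, Claybrook 6 (sum 29, leaving 3 seats).
Remainders in descending order: Oakdale 0.948, Claybrook 0.901, Rivermont 0.603, Pinehurst 0.548.
The surplus seats go to Oakdale, Claybrook, Rivermont.

Oakdale: 12; Rivermont: 3; Pinehurst: 10; Claybrook: 7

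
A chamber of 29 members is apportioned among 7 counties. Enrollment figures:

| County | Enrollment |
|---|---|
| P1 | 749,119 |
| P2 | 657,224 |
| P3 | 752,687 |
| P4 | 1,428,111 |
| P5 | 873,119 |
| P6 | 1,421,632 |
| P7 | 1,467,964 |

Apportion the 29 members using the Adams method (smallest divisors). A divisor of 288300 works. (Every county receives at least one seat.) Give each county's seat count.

With modified divisor 288300: modified quotas P1 2.598, P2 2.280, P3 2.611, P4 4.954, P5 3.029, P6 4.931, P7 5.092.
Rounding up: P1 3, P2 3, P3 3, P4 5, P5 4, P6 5, P7 6 (total 29).

P1: 3; P2: 3; P3: 3; P4: 5; P5: 4; P6: 5; P7: 6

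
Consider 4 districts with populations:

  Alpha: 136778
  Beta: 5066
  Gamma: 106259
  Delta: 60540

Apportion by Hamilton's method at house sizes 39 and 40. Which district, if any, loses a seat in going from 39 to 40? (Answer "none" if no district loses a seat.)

Beta

At 39 seats: Alpha 17, Beta 1, Gamma 13, Delta 8.
At 40 seats: Alpha 18, Beta 0, Gamma 14, Delta 8.
Beta drops from 1 to 0.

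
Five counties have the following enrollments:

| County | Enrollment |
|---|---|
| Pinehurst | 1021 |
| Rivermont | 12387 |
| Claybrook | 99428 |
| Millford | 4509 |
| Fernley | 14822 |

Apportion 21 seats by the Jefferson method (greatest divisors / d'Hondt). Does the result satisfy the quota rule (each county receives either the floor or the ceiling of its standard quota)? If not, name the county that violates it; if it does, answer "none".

Standard quotas: Pinehurst 0.162, Rivermont 1.968, Claybrook 15.798, Millford 0.716, Fernley 2.355.
Jefferson allocation: Pinehurst 0, Rivermont 2, Claybrook 17, Millford 0, Fernley 2.
Claybrook has quota 15.798 (lower 15, upper 16) but receives 17 — outside the quota interval.

Claybrook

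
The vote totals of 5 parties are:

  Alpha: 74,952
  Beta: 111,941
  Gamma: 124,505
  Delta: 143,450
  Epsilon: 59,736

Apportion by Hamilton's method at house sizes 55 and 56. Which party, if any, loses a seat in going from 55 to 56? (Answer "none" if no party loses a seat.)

Epsilon

At 55 seats: Alpha 8, Beta 12, Gamma 13, Delta 15, Epsilon 7.
At 56 seats: Alpha 8, Beta 12, Gamma 14, Delta 16, Epsilon 6.
Epsilon drops from 7 to 6.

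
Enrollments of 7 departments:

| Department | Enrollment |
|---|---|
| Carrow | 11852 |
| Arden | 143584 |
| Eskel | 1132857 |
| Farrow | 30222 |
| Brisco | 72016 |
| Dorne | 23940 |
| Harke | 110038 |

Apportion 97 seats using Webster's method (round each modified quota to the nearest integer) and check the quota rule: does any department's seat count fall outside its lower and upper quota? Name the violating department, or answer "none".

Eskel

Standard quotas: Carrow 0.754, Arden 9.136, Eskel 72.080, Farrow 1.923, Brisco 4.582, Dorne 1.523, Harke 7.001.
Webster allocation: Carrow 1, Arden 9, Eskel 71, Farrow 2, Brisco 5, Dorne 2, Harke 7.
Eskel has quota 72.080 (lower 72, upper 73) but receives 71 — outside the quota interval.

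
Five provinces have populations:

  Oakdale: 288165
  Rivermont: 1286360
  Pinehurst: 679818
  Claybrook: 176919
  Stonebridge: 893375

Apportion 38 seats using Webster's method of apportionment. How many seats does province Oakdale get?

Standard divisor 3324637/38 ≈ 87490.447; standard quotas: Oakdale 3.294, Rivermont 14.703, Pinehurst 7.770, Claybrook 2.022, Stonebridge 10.211.
Rounding to the nearest integer gives Oakdale 3, Rivermont 15, Pinehurst 8, Claybrook 2, Stonebridge 10 — total 38, matching the house size, so no adjustment is needed.
Oakdale receives 3.

3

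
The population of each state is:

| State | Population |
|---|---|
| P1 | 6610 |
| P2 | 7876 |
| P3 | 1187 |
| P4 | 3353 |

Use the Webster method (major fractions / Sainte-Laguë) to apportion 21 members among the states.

P1 7; P2 9; P3 1; P4 4

Standard divisor 19026/21 ≈ 906; standard quotas: P1 7.296, P2 8.693, P3 1.310, P4 3.701.
Rounding to the nearest integer gives P1 7, P2 9, P3 1, P4 4 — total 21, matching the house size, so no adjustment is needed.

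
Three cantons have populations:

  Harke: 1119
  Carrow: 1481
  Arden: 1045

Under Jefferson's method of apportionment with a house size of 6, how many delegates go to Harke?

Standard divisor 3645/6 ≈ 607.5; standard quotas: Harke 1.842, Carrow 2.438, Arden 1.720.
Rounding down gives 1, 2, 1 = 4 seats, so the divisor must be adjusted.
With modified divisor 500: modified quotas Harke 2.238, Carrow 2.962, Arden 2.090.
Rounding down: Harke 2, Carrow 2, Arden 2 (total 6).
Harke receives 2.

2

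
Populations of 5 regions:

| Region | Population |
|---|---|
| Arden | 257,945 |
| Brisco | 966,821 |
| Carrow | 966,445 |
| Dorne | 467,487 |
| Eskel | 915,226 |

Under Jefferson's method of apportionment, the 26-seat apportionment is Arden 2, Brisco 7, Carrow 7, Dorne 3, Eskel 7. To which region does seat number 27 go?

Brisco

Priority for the next seat is population ÷ (current seats + 1).
Priorities: Arden 85981.667, Brisco 120852.625, Carrow 120805.625, Dorne 116871.750, Eskel 114403.250.
Highest priority: Brisco.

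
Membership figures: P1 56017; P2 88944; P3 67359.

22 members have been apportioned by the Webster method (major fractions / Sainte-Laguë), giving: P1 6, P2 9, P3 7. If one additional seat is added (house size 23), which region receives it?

Priority for the next seat is population ÷ (current seats + 0.5).
Priorities: P1 8618.000, P2 9362.526, P3 8981.200.
Highest priority: P2.

P2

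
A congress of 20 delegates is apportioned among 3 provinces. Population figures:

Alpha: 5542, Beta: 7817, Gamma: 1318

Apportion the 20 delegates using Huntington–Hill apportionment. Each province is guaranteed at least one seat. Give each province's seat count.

Alpha 7, Beta 11, Gamma 2

With divisor 743: modified quotas Alpha 7.459, Beta 10.521, Gamma 1.774.
Geometric-mean thresholds: Alpha √(7·8)=7.483, Beta √(10·11)=10.488, Gamma √(1·2)=1.414.
Each quota rounded against its threshold gives Alpha 7, Beta 11, Gamma 2 (total 20).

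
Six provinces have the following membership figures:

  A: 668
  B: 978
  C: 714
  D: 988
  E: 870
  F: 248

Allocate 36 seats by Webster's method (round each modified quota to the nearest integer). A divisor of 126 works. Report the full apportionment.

With modified divisor 126: modified quotas A 5.302, B 7.762, C 5.667, D 7.841, E 6.905, F 1.968.
Rounding to the nearest integer: A 5, B 8, C 6, D 8, E 7, F 2 (total 36).

A=5, B=8, C=6, D=8, E=7, F=2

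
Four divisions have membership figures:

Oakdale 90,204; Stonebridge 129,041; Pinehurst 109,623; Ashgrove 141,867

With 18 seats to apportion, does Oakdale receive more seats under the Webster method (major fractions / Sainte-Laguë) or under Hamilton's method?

Webster: Oakdale 3, Stonebridge 5, Pinehurst 4, Ashgrove 6.
Hamilton: Oakdale 4, Stonebridge 5, Pinehurst 4, Ashgrove 5.
Oakdale gets 3 under Webster and 4 under Hamilton.

Hamilton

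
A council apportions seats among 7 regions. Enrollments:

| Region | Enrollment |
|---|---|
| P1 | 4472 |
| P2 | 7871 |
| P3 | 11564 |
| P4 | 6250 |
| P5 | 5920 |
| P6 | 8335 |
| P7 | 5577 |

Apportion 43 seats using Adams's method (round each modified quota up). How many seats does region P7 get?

5

Standard divisor 49989/43 ≈ 1162.535; standard quotas: P1 3.847, P2 6.771, P3 9.947, P4 5.376, P5 5.092, P6 7.170, P7 4.797.
Rounding up gives 4, 7, 10, 6, 6, 8, 5 = 46 seats, so the divisor must be adjusted.
With modified divisor 1270: modified quotas P1 3.521, P2 6.198, P3 9.106, P4 4.921, P5 4.661, P6 6.563, P7 4.391.
Rounding up: P1 4, P2 7, P3 10, P4 5, P5 5, P6 7, P7 5 (total 43).
P7 receives 5.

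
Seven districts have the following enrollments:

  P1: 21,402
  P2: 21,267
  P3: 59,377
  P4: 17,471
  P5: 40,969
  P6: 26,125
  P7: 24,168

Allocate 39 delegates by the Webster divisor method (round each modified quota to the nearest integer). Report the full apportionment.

Standard divisor 210779/39 ≈ 5404.59; standard quotas: P1 3.960, P2 3.935, P3 10.986, P4 3.233, P5 7.580, P6 4.834, P7 4.472.
Rounding to the nearest integer gives P1 4, P2 4, P3 11, P4 3, P5 8, P6 5, P7 4 — total 39, matching the house size, so no adjustment is needed.

P1=4, P2=4, P3=11, P4=3, P5=8, P6=5, P7=4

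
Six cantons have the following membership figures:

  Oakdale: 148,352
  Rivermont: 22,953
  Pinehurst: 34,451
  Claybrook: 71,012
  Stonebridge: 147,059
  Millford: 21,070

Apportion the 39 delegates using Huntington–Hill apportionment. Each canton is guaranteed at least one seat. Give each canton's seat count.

Oakdale: 13, Rivermont: 2, Pinehurst: 3, Claybrook: 6, Stonebridge: 13, Millford: 2

With divisor 11385: modified quotas Oakdale 13.030, Rivermont 2.016, Pinehurst 3.026, Claybrook 6.237, Stonebridge 12.917, Millford 1.851.
Geometric-mean thresholds: Oakdale √(13·14)=13.491, Rivermont √(2·3)=2.449, Pinehurst √(3·4)=3.464, Claybrook √(6·7)=6.481, Stonebridge √(12·13)=12.490, Millford √(1·2)=1.414.
Each quota rounded against its threshold gives Oakdale 13, Rivermont 2, Pinehurst 3, Claybrook 6, Stonebridge 13, Millford 2 (total 39).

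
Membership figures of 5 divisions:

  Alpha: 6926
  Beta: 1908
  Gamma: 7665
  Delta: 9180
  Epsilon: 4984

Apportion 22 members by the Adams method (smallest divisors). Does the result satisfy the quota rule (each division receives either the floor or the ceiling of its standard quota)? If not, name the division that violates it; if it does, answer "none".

Standard quotas: Alpha 4.969, Beta 1.369, Gamma 5.499, Delta 6.586, Epsilon 3.576.
Adams allocation: Alpha 5, Beta 2, Gamma 5, Delta 6, Epsilon 4.
Every allocation lies between the lower and upper quota.

none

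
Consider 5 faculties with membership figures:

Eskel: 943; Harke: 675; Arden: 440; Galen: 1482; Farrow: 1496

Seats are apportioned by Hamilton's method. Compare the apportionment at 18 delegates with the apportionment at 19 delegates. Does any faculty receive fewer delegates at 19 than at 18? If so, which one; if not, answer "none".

Harke

At 18 seats: Eskel 3, Harke 3, Arden 2, Galen 5, Farrow 5.
At 19 seats: Eskel 3, Harke 2, Arden 2, Galen 6, Farrow 6.
Harke drops from 3 to 2.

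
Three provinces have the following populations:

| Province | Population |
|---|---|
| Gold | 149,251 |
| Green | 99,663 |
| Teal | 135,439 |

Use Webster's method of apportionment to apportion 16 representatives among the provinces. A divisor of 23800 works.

Gold=6, Green=4, Teal=6

With modified divisor 23800: modified quotas Gold 6.271, Green 4.188, Teal 5.691.
Rounding to the nearest integer: Gold 6, Green 4, Teal 6 (total 16).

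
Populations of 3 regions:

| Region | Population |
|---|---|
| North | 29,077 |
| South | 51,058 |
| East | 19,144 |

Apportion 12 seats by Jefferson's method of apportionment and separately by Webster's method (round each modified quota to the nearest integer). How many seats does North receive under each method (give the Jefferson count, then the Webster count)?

Jefferson: North 3, South 7, East 2.
Webster: North 4, South 6, East 2.
North gets 3 under Jefferson and 4 under Webster.

3 and 4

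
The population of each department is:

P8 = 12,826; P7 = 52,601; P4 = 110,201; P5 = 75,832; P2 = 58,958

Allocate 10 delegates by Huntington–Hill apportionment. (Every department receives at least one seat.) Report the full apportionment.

P8 1, P7 2, P4 3, P5 2, P2 2

With divisor 34503: modified quotas P8 0.372, P7 1.525, P4 3.194, P5 2.198, P2 1.709.
Geometric-mean thresholds: P8 (min 1), P7 √(1·2)=1.414, P4 √(3·4)=3.464, P5 √(2·3)=2.449, P2 √(1·2)=1.414.
Each quota rounded against its threshold gives P8 1, P7 2, P4 3, P5 2, P2 2 (total 10).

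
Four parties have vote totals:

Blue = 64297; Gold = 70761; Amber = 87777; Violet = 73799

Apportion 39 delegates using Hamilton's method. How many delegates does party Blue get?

The standard divisor is 296634/39 = 7606.
Standard quotas: Blue 8.4535, Gold 9.3033, Amber 11.5405, Violet 9.7027.
Lower quotas: Blue 8, Gold 9, Amber 11, Violet 9 (sum 37, leaving 2 seats).
Remainders in descending order: Violet 0.7027, Amber 0.5405, Blue 0.4535, Gold 0.3033.
Largest remainders: Violet, Amber receive the extra seats.
Blue receives 8.

8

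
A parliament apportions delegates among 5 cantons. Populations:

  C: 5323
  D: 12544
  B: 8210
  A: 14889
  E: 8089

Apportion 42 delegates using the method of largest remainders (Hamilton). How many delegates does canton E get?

7

Total 49055; standard divisor 49055/42 ≈ 1167.976.
Standard quotas: C 4.5575, D 10.7399, B 7.0293, A 12.7477, E 6.9257.
Lower quotas: C 4, D 10, B 7, A 12, E 6 (sum 39, leaving 3 seats).
Remainders in descending order: E 0.9257, A 0.7477, D 0.7399, C 0.5575, B 0.0293.
The surplus seats go to E, A, D.
E receives 7.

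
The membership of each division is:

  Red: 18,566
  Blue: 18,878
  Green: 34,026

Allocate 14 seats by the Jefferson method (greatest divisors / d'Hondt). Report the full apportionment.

Red 3, Blue 4, Green 7

Standard divisor 71470/14 ≈ 5105; standard quotas: Red 3.637, Blue 3.698, Green 6.665.
Rounding down gives 3, 3, 6 = 12 seats, so the divisor must be adjusted.
With modified divisor 4680: modified quotas Red 3.967, Blue 4.034, Green 7.271.
Rounding down: Red 3, Blue 4, Green 7 (total 14).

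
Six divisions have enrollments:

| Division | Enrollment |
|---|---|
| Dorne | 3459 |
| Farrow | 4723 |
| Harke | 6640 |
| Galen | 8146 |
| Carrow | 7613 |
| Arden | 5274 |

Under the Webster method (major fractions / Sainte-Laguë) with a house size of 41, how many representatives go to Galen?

Standard divisor 35855/41 ≈ 874.512; standard quotas: Dorne 3.955, Farrow 5.401, Harke 7.593, Galen 9.315, Carrow 8.705, Arden 6.031.
Rounding to the nearest integer gives Dorne 4, Farrow 5, Harke 8, Galen 9, Carrow 9, Arden 6 — total 41, matching the house size, so no adjustment is needed.
Galen receives 9.

9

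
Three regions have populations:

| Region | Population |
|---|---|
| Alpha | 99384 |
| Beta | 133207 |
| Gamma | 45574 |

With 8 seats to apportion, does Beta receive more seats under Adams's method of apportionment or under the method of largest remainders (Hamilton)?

Hamilton

Adams: Alpha 3, Beta 3, Gamma 2.
Hamilton: Alpha 3, Beta 4, Gamma 1.
Beta gets 3 under Adams and 4 under Hamilton.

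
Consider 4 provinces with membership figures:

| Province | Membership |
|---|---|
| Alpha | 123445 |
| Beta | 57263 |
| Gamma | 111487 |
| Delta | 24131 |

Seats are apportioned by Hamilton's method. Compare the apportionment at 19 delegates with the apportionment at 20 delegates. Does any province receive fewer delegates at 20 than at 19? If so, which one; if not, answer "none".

At 19 seats: Alpha 7, Beta 3, Gamma 7, Delta 2.
At 20 seats: Alpha 8, Beta 4, Gamma 7, Delta 1.
Delta drops from 2 to 1.

Delta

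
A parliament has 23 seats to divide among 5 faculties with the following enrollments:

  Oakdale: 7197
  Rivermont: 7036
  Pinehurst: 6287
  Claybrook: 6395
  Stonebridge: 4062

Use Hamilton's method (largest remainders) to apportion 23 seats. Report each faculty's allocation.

Standard divisor: 30977 ÷ 23 ≈ 1346.826.
Standard quotas: Oakdale 5.3437, Rivermont 5.2241, Pinehurst 4.6680, Claybrook 4.7482, Stonebridge 3.0160.
Lower quotas: Oakdale 5, Rivermont 5, Pinehurst 4, Claybrook 4, Stonebridge 3 (sum 21, leaving 2 seats).
Remainders in descending order: Claybrook 0.7482, Pinehurst 0.6680, Oakdale 0.3437, Rivermont 0.2241, Stonebridge 0.0160.
The surplus seats go to Claybrook, Pinehurst.

Oakdale 5, Rivermont 5, Pinehurst 5, Claybrook 5, Stonebridge 3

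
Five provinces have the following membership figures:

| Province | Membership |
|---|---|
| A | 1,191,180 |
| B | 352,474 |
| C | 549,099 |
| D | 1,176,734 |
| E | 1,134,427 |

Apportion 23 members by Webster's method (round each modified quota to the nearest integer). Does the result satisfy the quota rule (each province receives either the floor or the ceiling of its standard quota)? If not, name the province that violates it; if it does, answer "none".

Standard quotas: A 6.221, B 1.841, C 2.868, D 6.146, E 5.925.
Webster allocation: A 6, B 2, C 3, D 6, E 6.
Every allocation lies between the lower and upper quota.

none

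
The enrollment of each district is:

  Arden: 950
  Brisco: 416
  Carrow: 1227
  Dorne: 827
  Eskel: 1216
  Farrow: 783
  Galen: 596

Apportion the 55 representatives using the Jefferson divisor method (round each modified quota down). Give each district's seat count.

Arden: 9, Brisco: 4, Carrow: 11, Dorne: 8, Eskel: 11, Farrow: 7, Galen: 5

Standard divisor 6015/55 ≈ 109.364; standard quotas: Arden 8.687, Brisco 3.804, Carrow 11.219, Dorne 7.562, Eskel 11.119, Farrow 7.160, Galen 5.450.
Rounding down gives 8, 3, 11, 7, 11, 7, 5 = 52 seats, so the divisor must be adjusted.
With modified divisor 103: modified quotas Arden 9.223, Brisco 4.039, Carrow 11.913, Dorne 8.029, Eskel 11.806, Farrow 7.602, Galen 5.786.
Rounding down: Arden 9, Brisco 4, Carrow 11, Dorne 8, Eskel 11, Farrow 7, Galen 5 (total 55).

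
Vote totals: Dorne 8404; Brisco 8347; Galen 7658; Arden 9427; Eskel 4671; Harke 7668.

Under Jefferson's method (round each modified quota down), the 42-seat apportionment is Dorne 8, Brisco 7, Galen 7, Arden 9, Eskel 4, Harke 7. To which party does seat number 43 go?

Brisco

Priority for the next seat is population ÷ (current seats + 1).
Priorities: Dorne 933.778, Brisco 1043.375, Galen 957.250, Arden 942.700, Eskel 934.200, Harke 958.500.
Highest priority: Brisco.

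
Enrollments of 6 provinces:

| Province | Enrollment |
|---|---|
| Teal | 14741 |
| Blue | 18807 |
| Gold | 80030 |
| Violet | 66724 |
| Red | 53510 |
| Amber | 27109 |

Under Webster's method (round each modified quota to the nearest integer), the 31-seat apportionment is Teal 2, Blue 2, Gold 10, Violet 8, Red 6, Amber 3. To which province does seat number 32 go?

Priority for the next seat is population ÷ (current seats + 0.5).
Priorities: Teal 5896.400, Blue 7522.800, Gold 7621.905, Violet 7849.882, Red 8232.308, Amber 7745.429.
Highest priority: Red.

Red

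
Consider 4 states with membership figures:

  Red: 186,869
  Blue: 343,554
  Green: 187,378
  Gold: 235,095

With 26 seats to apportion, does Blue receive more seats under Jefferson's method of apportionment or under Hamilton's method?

Jefferson: Red 5, Blue 10, Green 5, Gold 6.
Hamilton: Red 5, Blue 9, Green 5, Gold 7.
Blue gets 10 under Jefferson and 9 under Hamilton.

Jefferson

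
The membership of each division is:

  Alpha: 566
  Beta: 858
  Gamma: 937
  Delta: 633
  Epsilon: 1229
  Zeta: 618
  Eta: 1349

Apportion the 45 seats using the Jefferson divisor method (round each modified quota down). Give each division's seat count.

Standard divisor 6190/45 ≈ 137.556; standard quotas: Alpha 4.115, Beta 6.237, Gamma 6.812, Delta 4.602, Epsilon 8.935, Zeta 4.493, Eta 9.807.
Rounding down gives 4, 6, 6, 4, 8, 4, 9 = 41 seats, so the divisor must be adjusted.
With modified divisor 125: modified quotas Alpha 4.528, Beta 6.864, Gamma 7.496, Delta 5.064, Epsilon 9.832, Zeta 4.944, Eta 10.792.
Rounding down: Alpha 4, Beta 6, Gamma 7, Delta 5, Epsilon 9, Zeta 4, Eta 10 (total 45).

Alpha: 4, Beta: 6, Gamma: 7, Delta: 5, Epsilon: 9, Zeta: 4, Eta: 10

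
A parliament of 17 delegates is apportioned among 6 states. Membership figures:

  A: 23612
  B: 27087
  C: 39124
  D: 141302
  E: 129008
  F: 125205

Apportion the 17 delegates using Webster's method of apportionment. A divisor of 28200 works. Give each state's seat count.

With modified divisor 28200: modified quotas A 0.837, B 0.961, C 1.387, D 5.011, E 4.575, F 4.440.
Rounding to the nearest integer: A 1, B 1, C 1, D 5, E 5, F 4 (total 17).

A 1, B 1, C 1, D 5, E 5, F 4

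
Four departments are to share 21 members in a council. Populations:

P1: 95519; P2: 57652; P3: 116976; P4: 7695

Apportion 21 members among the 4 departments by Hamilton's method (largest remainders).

P1 7; P2 4; P3 9; P4 1

Total 277842; standard divisor 277842/21 ≈ 13230.571.
Standard quotas: P1 7.2196, P2 4.3575, P3 8.8413, P4 0.5816.
Lower quotas: P1 7, P2 4, P3 8, P4 0 (sum 19, leaving 2 seats).
Remainders in descending order: P3 0.8413, P4 0.5816, P2 0.3575, P1 0.2196.
The surplus seats go to P3, P4.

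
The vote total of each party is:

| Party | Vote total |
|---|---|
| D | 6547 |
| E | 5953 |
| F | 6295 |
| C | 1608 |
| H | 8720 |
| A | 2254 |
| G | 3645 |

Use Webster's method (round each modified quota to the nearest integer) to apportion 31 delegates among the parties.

Standard divisor 35022/31 ≈ 1129.742; standard quotas: D 5.795, E 5.269, F 5.572, C 1.423, H 7.719, A 1.995, G 3.226.
Rounding to the nearest integer gives D 6, E 5, F 6, C 1, H 8, A 2, G 3 — total 31, matching the house size, so no adjustment is needed.

D 6, E 5, F 6, C 1, H 8, A 2, G 3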